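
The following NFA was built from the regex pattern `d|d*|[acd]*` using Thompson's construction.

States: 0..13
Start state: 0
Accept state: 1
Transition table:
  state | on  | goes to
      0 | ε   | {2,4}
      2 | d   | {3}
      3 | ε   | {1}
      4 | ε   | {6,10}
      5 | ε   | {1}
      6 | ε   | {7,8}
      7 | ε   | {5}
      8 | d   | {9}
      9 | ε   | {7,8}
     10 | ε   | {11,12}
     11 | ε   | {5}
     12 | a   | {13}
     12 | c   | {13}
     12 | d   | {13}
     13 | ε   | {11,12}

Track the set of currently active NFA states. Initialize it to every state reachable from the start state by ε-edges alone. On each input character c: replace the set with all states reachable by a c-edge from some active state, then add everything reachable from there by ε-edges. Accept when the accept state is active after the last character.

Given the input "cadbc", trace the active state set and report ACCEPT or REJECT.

S₀ = ε-closure({0}) = {0,1,2,4,5,6,7,8,10,11,12}
'c' @ 1: {1,5,11,12,13}  (accept∈set)
'a' @ 2: {1,5,11,12,13}  (accept∈set)
'd' @ 3: {1,5,11,12,13}  (accept∈set)
'b' @ 4: {}  — state set empty
rest 'c' ignored (set empty)
end set {} — state 1 not in

Answer: REJECT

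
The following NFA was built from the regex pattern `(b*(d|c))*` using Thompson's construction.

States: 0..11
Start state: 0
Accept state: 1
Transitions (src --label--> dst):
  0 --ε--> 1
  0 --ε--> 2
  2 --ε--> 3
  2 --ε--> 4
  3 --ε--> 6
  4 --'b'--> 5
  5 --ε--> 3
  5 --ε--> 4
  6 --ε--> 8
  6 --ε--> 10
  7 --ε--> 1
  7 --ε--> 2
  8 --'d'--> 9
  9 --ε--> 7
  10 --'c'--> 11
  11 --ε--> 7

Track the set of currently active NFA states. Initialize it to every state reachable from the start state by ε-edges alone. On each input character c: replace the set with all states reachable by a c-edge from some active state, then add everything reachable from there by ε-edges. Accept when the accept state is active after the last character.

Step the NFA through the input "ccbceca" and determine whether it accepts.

start: ε-closure({0}) = {0,1,2,3,4,6,8,10}
'c' @ 1: {1,2,3,4,6,7,8,10,11}  ✓accept
'c' @ 2: {1,2,3,4,6,7,8,10,11}  ✓accept
'b' @ 3: {3,4,5,6,8,10}
'c' @ 4: {1,2,3,4,6,7,8,10,11}  ✓accept
'e' @ 5: {}  — no active states
rest 'ca' ignored (set empty)
end set {} — state 1 not in

Answer: REJECT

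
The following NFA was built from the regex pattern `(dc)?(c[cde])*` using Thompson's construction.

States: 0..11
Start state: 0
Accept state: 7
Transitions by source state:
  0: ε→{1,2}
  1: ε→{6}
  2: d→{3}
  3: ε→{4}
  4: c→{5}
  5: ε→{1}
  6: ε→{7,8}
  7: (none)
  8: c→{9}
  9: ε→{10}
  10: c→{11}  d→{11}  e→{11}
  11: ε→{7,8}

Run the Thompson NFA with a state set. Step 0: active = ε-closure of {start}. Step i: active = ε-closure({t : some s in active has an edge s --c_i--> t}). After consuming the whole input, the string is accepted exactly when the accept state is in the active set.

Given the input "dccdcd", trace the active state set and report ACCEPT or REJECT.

Answer: ACCEPT

Trace:
start: ε-closure({0}) = {0,1,2,6,7,8}
'd' @ 1: {3,4}
'c' @ 2: {1,5,6,7,8}  [accepting]
'c' @ 3: {9,10}
'd' @ 4: {7,8,11}  [accepting]
'c' @ 5: {9,10}
'd' @ 6: {7,8,11}  [accepting]
final: {7,8,11}; accept 7 in set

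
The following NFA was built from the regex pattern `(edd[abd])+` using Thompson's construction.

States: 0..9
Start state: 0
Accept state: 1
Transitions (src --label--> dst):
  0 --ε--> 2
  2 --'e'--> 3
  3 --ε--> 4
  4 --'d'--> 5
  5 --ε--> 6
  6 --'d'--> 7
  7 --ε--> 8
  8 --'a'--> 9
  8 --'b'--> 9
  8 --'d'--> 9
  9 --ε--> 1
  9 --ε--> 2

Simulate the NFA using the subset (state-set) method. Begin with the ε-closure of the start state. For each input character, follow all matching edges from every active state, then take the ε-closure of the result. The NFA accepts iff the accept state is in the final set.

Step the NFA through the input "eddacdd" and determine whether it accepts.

Answer: REJECT

Trace:
start: ε-closure({0}) = {0,2}
'e' @ 1: {3,4}
'd' @ 2: {5,6}
'd' @ 3: {7,8}
'a' @ 4: {1,2,9}  (accept∈set)
'c' @ 5: {}  — no active states
rest 'dd' ignored (set empty)
end set {} — state 1 not in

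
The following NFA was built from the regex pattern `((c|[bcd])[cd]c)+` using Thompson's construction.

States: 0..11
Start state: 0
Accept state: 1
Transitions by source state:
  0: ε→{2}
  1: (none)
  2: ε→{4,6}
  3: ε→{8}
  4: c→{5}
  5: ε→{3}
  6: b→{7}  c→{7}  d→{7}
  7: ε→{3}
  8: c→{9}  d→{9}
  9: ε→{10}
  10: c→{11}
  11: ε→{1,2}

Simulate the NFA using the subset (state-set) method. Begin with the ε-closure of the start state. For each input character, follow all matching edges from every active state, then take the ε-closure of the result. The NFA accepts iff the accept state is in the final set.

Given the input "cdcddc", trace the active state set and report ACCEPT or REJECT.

S₀ = ε-closure({0}) = {0,2,4,6}
'c' @ 1: {3,5,7,8}
'd' @ 2: {9,10}
'c' @ 3: {1,2,4,6,11}  [accepting]
'd' @ 4: {3,7,8}
'd' @ 5: {9,10}
'c' @ 6: {1,2,4,6,11}  [accepting]
final: {1,2,4,6,11}; accept 1 in set

Answer: ACCEPT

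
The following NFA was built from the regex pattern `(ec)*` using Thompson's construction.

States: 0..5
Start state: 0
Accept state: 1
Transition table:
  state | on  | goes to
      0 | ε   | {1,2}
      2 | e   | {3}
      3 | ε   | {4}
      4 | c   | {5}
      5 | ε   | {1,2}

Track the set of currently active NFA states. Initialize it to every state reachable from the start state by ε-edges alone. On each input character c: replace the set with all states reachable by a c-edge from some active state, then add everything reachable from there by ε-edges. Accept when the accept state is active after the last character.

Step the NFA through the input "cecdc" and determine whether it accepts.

start: ε-closure({0}) = {0,1,2}
'c' @ 1: {}  — dead — no transitions
rest 'ecdc' ignored (set empty)
final: {}; accept 1 not in set

Answer: REJECT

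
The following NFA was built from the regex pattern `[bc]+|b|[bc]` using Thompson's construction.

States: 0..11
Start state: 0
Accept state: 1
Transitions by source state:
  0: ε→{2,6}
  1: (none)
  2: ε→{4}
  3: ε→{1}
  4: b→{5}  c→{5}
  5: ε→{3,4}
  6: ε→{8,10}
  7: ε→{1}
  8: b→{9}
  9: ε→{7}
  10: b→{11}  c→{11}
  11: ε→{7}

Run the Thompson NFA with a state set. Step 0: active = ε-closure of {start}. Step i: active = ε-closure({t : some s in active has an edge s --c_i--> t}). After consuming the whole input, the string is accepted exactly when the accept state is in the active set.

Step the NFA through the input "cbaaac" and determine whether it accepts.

initial (ε-close {0}): {0,2,4,6,8,10}
'c' @ 1: {1,3,4,5,7,11}  (accept∈set)
'b' @ 2: {1,3,4,5}  (accept∈set)
'a' @ 3: {}  — no active states
rest 'aac' ignored (set empty)
final: {}; accept 1 not in set

Answer: REJECT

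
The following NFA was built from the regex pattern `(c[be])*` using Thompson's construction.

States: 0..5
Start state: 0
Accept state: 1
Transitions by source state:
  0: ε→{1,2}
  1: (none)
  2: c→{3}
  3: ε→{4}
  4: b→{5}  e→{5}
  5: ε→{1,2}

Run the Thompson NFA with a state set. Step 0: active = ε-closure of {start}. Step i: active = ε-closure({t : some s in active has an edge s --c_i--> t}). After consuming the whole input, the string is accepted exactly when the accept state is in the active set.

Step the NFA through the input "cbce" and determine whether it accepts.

Answer: ACCEPT

Trace:
start: ε-closure({0}) = {0,1,2}
'c' @ 1: {3,4}
'b' @ 2: {1,2,5}  [accepting]
'c' @ 3: {3,4}
'e' @ 4: {1,2,5}  [accepting]
end set {1,2,5} — state 1 in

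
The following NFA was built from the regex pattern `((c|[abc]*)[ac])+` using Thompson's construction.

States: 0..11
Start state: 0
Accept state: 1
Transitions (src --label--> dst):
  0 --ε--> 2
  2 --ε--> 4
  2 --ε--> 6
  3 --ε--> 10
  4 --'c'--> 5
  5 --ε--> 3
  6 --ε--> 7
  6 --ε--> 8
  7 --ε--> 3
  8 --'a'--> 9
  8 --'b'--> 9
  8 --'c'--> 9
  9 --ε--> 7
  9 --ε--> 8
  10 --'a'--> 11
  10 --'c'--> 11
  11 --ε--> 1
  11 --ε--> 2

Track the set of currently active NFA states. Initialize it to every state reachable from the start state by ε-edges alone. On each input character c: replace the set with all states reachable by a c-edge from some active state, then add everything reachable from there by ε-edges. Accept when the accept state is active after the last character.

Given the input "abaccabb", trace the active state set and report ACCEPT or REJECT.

Answer: REJECT

Derivation:
S₀ = ε-closure({0}) = {0,2,3,4,6,7,8,10}
'a' @ 1: {1,2,3,4,6,7,8,9,10,11}  ✓accept
'b' @ 2: {3,7,8,9,10}
'a' @ 3: {1,2,3,4,6,7,8,9,10,11}  ✓accept
'c' @ 4: {1,2,3,4,5,6,7,8,9,10,11}  ✓accept
'c' @ 5: {1,2,3,4,5,6,7,8,9,10,11}  ✓accept
'a' @ 6: {1,2,3,4,6,7,8,9,10,11}  ✓accept
'b' @ 7: {3,7,8,9,10}
'b' @ 8: {3,7,8,9,10}
after full input: {3,7,8,9,10}  (accept=1 not in)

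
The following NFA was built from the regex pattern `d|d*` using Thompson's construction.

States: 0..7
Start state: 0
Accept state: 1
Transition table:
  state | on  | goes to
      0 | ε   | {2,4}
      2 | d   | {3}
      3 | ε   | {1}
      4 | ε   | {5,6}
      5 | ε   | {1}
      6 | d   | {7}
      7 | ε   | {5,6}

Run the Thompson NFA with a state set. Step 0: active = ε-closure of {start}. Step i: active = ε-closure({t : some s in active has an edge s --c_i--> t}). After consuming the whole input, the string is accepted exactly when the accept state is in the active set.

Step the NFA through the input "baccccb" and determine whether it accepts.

Answer: REJECT

Trace:
initial (ε-close {0}): {0,1,2,4,5,6}
'b' @ 1: {}  — state set empty
rest 'accccb' ignored (set empty)
end set {} — state 1 not in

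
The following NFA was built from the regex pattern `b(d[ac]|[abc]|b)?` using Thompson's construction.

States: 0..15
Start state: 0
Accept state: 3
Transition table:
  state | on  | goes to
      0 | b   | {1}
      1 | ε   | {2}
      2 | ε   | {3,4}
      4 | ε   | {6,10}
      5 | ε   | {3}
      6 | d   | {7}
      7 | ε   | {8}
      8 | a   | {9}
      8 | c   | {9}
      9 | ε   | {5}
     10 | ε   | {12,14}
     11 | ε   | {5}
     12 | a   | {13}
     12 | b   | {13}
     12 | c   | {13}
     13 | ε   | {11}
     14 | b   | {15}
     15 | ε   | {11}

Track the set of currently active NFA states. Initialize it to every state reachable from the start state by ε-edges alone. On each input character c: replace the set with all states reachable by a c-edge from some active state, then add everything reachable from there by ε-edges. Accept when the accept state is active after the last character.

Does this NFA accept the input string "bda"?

Answer: ACCEPT

Trace:
S₀ = ε-closure({0}) = {0}
'b' @ 1: {1,2,3,4,6,10,12,14}  [accepting]
'd' @ 2: {7,8}
'a' @ 3: {3,5,9}  [accepting]
after full input: {3,5,9}  (accept=3 in)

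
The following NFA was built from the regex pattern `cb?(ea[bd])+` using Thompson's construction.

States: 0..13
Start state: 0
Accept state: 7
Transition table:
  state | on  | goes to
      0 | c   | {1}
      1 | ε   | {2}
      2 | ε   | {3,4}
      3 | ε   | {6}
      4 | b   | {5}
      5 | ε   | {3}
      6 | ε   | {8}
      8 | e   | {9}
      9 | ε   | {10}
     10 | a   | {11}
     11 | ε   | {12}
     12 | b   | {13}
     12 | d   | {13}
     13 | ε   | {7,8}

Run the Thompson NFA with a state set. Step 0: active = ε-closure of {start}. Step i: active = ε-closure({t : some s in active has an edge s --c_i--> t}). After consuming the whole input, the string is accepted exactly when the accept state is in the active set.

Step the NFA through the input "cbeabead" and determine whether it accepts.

start: ε-closure({0}) = {0}
'c' @ 1: {1,2,3,4,6,8}
'b' @ 2: {3,5,6,8}
'e' @ 3: {9,10}
'a' @ 4: {11,12}
'b' @ 5: {7,8,13}  ✓accept
'e' @ 6: {9,10}
'a' @ 7: {11,12}
'd' @ 8: {7,8,13}  ✓accept
after full input: {7,8,13}  (accept=7 in)

Answer: ACCEPT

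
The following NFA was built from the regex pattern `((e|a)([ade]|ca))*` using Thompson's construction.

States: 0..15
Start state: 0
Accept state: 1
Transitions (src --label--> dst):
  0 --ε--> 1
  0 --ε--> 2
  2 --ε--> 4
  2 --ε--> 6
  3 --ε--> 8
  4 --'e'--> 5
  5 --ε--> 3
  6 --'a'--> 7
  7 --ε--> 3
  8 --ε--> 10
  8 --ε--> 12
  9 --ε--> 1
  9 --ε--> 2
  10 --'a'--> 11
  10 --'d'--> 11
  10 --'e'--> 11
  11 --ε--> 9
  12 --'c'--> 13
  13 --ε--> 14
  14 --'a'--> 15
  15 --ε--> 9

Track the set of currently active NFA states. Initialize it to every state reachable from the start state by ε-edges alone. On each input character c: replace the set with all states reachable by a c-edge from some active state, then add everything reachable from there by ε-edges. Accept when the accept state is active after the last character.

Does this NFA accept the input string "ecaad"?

S₀ = ε-closure({0}) = {0,1,2,4,6}
'e' @ 1: {3,5,8,10,12}
'c' @ 2: {13,14}
'a' @ 3: {1,2,4,6,9,15}  ✓accept
'a' @ 4: {3,7,8,10,12}
'd' @ 5: {1,2,4,6,9,11}  ✓accept
end set {1,2,4,6,9,11} — state 1 in

Answer: ACCEPT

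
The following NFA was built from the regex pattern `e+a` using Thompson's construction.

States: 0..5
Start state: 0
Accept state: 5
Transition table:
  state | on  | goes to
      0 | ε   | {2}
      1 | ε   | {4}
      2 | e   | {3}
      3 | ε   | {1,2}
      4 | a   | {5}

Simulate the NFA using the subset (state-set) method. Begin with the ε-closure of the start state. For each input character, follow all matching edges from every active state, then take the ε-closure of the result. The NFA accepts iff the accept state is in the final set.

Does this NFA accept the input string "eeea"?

Answer: ACCEPT

Trace:
S₀ = ε-closure({0}) = {0,2}
'e' @ 1: {1,2,3,4}
'e' @ 2: {1,2,3,4}
'e' @ 3: {1,2,3,4}
'a' @ 4: {5}  [accepting]
after full input: {5}  (accept=5 in)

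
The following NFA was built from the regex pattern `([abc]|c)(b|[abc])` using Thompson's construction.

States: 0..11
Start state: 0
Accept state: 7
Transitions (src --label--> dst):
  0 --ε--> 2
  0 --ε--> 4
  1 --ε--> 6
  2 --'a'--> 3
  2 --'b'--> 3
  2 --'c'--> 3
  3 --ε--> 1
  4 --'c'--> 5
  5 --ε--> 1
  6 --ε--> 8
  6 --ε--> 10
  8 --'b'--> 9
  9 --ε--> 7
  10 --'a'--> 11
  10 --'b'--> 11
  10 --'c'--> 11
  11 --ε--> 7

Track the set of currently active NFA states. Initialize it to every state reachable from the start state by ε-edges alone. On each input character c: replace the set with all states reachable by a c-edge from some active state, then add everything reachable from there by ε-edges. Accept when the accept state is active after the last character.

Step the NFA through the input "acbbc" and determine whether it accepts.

initial (ε-close {0}): {0,2,4}
'a' @ 1: {1,3,6,8,10}
'c' @ 2: {7,11}  [accepting]
'b' @ 3: {}  — dead — no transitions
rest 'bc' ignored (set empty)
after full input: {}  (accept=7 not in)

Answer: REJECT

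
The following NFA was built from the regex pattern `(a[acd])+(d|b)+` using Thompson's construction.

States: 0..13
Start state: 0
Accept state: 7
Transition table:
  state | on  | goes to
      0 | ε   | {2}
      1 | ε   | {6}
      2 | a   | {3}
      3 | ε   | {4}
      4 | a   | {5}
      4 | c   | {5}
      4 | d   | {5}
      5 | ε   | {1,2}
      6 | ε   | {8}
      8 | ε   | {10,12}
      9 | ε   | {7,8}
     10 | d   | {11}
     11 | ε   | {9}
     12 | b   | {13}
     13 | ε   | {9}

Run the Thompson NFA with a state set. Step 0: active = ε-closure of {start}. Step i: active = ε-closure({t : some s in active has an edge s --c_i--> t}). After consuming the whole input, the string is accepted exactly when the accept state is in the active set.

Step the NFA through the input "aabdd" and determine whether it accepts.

Answer: ACCEPT

Derivation:
S₀ = ε-closure({0}) = {0,2}
'a' @ 1: {3,4}
'a' @ 2: {1,2,5,6,8,10,12}
'b' @ 3: {7,8,9,10,12,13}  ✓accept
'd' @ 4: {7,8,9,10,11,12}  ✓accept
'd' @ 5: {7,8,9,10,11,12}  ✓accept
end set {7,8,9,10,11,12} — state 7 in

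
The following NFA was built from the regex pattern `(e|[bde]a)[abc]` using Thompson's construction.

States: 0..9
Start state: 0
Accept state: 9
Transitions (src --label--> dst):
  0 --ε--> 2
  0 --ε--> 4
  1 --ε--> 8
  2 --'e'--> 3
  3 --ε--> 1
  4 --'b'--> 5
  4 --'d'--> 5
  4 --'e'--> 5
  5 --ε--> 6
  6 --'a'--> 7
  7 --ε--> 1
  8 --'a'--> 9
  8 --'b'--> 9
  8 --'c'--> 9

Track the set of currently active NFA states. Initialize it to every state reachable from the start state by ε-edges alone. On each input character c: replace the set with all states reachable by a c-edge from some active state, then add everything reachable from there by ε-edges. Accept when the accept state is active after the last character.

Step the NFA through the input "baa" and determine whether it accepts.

Answer: ACCEPT

Trace:
S₀ = ε-closure({0}) = {0,2,4}
'b' @ 1: {5,6}
'a' @ 2: {1,7,8}
'a' @ 3: {9}  [accepting]
end set {9} — state 9 in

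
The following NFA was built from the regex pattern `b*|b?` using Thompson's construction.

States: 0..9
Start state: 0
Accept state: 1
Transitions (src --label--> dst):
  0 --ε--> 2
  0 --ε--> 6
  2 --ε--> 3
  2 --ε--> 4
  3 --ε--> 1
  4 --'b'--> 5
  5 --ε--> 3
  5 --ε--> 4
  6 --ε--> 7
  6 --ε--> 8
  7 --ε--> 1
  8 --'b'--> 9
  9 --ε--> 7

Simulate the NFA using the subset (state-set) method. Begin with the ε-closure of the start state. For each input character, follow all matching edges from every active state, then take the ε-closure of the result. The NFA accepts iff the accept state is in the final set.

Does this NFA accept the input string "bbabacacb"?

initial (ε-close {0}): {0,1,2,3,4,6,7,8}
'b' @ 1: {1,3,4,5,7,9}  ✓accept
'b' @ 2: {1,3,4,5}  ✓accept
'a' @ 3: {}  — dead — no transitions
rest 'bacacb' ignored (set empty)
final: {}; accept 1 not in set

Answer: REJECT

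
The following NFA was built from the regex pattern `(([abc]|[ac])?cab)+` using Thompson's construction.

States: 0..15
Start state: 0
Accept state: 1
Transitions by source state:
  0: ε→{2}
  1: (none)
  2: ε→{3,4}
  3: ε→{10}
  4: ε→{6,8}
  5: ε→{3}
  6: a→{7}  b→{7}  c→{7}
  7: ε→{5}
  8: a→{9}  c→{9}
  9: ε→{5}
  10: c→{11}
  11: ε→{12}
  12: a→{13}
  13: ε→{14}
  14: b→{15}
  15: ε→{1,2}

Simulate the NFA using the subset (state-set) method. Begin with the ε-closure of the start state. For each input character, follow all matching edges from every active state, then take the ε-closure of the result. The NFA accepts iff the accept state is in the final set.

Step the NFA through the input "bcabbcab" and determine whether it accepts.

Answer: ACCEPT

Derivation:
initial (ε-close {0}): {0,2,3,4,6,8,10}
'b' @ 1: {3,5,7,10}
'c' @ 2: {11,12}
'a' @ 3: {13,14}
'b' @ 4: {1,2,3,4,6,8,10,15}  (accept∈set)
'b' @ 5: {3,5,7,10}
'c' @ 6: {11,12}
'a' @ 7: {13,14}
'b' @ 8: {1,2,3,4,6,8,10,15}  (accept∈set)
end set {1,2,3,4,6,8,10,15} — state 1 in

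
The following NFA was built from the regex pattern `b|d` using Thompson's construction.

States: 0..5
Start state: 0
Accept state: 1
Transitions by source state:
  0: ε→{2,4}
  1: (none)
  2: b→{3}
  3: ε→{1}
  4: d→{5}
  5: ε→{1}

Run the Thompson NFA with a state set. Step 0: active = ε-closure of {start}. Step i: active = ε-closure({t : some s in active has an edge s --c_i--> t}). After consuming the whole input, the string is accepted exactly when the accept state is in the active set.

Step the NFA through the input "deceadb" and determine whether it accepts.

start: ε-closure({0}) = {0,2,4}
'd' @ 1: {1,5}  (accept∈set)
'e' @ 2: {}  — dead — no transitions
rest 'ceadb' ignored (set empty)
final: {}; accept 1 not in set

Answer: REJECT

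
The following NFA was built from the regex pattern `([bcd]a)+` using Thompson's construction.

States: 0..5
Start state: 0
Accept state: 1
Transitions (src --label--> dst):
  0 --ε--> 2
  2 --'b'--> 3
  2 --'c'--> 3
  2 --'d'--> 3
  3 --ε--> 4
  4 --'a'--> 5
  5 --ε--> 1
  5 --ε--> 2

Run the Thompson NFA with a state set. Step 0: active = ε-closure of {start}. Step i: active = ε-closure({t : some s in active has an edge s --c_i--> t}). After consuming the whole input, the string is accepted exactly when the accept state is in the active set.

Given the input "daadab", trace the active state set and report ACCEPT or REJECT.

Answer: REJECT

Derivation:
start: ε-closure({0}) = {0,2}
'd' @ 1: {3,4}
'a' @ 2: {1,2,5}  [accepting]
'a' @ 3: {}  — no active states
rest 'dab' ignored (set empty)
after full input: {}  (accept=1 not in)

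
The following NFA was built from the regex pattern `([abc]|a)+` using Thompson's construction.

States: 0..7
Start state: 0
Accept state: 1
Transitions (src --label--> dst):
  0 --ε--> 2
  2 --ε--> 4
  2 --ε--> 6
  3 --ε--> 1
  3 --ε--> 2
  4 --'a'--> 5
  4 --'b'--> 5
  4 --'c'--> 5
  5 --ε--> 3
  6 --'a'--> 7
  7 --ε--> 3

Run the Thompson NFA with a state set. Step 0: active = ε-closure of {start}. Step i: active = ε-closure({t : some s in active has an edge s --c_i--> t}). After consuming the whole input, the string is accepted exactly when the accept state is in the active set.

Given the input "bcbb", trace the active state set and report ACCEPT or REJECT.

Answer: ACCEPT

Trace:
initial (ε-close {0}): {0,2,4,6}
'b' @ 1: {1,2,3,4,5,6}  (accept∈set)
'c' @ 2: {1,2,3,4,5,6}  (accept∈set)
'b' @ 3: {1,2,3,4,5,6}  (accept∈set)
'b' @ 4: {1,2,3,4,5,6}  (accept∈set)
after full input: {1,2,3,4,5,6}  (accept=1 in)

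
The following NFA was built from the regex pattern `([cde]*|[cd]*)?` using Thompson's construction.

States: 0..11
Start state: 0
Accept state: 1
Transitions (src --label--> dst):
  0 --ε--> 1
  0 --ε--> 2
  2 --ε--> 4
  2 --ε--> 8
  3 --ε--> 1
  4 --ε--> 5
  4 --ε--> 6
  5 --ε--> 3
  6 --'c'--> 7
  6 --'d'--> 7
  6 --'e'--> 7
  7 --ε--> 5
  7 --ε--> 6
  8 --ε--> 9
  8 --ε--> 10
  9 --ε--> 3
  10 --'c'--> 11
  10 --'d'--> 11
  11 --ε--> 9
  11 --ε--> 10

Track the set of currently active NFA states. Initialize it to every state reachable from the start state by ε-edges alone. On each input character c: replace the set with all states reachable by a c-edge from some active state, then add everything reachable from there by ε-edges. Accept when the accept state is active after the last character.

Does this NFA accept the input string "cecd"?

S₀ = ε-closure({0}) = {0,1,2,3,4,5,6,8,9,10}
'c' @ 1: {1,3,5,6,7,9,10,11}  [accepting]
'e' @ 2: {1,3,5,6,7}  [accepting]
'c' @ 3: {1,3,5,6,7}  [accepting]
'd' @ 4: {1,3,5,6,7}  [accepting]
end set {1,3,5,6,7} — state 1 in

Answer: ACCEPT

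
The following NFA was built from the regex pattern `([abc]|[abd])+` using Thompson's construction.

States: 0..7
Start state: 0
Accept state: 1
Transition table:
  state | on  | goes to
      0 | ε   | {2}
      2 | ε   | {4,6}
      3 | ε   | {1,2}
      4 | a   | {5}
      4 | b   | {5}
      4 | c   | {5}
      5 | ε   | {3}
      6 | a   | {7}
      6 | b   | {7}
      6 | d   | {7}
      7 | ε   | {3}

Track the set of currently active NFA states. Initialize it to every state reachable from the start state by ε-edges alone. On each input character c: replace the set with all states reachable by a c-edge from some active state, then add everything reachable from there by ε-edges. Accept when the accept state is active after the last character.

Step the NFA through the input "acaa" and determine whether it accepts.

S₀ = ε-closure({0}) = {0,2,4,6}
'a' @ 1: {1,2,3,4,5,6,7}  [accepting]
'c' @ 2: {1,2,3,4,5,6}  [accepting]
'a' @ 3: {1,2,3,4,5,6,7}  [accepting]
'a' @ 4: {1,2,3,4,5,6,7}  [accepting]
after full input: {1,2,3,4,5,6,7}  (accept=1 in)

Answer: ACCEPT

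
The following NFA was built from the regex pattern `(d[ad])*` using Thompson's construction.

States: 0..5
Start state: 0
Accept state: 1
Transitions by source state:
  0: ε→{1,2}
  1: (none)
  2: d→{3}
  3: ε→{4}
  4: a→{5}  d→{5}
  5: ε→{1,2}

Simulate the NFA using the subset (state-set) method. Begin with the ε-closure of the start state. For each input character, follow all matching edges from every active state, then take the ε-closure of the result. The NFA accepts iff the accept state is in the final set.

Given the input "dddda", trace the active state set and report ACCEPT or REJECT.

start: ε-closure({0}) = {0,1,2}
'd' @ 1: {3,4}
'd' @ 2: {1,2,5}  (accept∈set)
'd' @ 3: {3,4}
'd' @ 4: {1,2,5}  (accept∈set)
'a' @ 5: {}  — dead — no transitions
end set {} — state 1 not in

Answer: REJECT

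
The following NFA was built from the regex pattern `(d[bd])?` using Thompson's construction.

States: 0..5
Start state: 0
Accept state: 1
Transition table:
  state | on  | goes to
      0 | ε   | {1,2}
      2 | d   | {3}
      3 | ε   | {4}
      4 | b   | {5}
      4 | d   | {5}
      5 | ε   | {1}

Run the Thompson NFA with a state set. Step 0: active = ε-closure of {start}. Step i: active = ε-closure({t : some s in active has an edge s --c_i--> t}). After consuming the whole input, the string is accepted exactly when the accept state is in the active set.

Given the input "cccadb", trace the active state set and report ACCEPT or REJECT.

initial (ε-close {0}): {0,1,2}
'c' @ 1: {}  — state set empty
rest 'ccadb' ignored (set empty)
end set {} — state 1 not in

Answer: REJECT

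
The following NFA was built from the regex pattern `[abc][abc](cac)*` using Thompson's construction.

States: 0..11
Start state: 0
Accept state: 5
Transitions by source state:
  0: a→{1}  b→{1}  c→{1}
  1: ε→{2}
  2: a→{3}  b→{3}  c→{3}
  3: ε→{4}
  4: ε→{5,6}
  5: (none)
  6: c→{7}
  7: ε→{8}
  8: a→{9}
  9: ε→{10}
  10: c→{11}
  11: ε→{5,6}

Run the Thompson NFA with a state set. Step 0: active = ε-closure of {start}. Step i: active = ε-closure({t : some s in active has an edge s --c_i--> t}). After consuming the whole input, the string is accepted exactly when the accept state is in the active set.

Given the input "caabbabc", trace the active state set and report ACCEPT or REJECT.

S₀ = ε-closure({0}) = {0}
'c' @ 1: {1,2}
'a' @ 2: {3,4,5,6}  [accepting]
'a' @ 3: {}  — no active states
rest 'bbabc' ignored (set empty)
final: {}; accept 5 not in set

Answer: REJECT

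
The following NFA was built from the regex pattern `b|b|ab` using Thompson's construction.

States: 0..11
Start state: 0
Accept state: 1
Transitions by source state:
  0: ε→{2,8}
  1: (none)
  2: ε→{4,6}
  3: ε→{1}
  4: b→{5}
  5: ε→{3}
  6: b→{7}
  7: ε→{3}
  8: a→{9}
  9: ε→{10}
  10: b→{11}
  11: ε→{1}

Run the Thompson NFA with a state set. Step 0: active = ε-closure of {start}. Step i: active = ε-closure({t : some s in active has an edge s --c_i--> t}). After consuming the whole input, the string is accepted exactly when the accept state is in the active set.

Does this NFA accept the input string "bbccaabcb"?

Answer: REJECT

Derivation:
S₀ = ε-closure({0}) = {0,2,4,6,8}
'b' @ 1: {1,3,5,7}  (accept∈set)
'b' @ 2: {}  — no active states
rest 'ccaabcb' ignored (set empty)
after full input: {}  (accept=1 not in)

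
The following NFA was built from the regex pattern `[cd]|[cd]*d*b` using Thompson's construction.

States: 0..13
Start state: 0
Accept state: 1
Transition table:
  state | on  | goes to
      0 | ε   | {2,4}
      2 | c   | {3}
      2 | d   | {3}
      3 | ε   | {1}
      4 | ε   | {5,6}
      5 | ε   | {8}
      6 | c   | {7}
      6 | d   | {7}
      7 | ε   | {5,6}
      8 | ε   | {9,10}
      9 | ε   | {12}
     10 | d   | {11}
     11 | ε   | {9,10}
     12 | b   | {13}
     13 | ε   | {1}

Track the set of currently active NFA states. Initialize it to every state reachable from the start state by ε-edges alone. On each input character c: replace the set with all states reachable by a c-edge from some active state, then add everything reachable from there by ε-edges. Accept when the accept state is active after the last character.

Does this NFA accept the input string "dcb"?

Answer: ACCEPT

Trace:
start: ε-closure({0}) = {0,2,4,5,6,8,9,10,12}
'd' @ 1: {1,3,5,6,7,8,9,10,11,12}  ✓accept
'c' @ 2: {5,6,7,8,9,10,12}
'b' @ 3: {1,13}  ✓accept
end set {1,13} — state 1 in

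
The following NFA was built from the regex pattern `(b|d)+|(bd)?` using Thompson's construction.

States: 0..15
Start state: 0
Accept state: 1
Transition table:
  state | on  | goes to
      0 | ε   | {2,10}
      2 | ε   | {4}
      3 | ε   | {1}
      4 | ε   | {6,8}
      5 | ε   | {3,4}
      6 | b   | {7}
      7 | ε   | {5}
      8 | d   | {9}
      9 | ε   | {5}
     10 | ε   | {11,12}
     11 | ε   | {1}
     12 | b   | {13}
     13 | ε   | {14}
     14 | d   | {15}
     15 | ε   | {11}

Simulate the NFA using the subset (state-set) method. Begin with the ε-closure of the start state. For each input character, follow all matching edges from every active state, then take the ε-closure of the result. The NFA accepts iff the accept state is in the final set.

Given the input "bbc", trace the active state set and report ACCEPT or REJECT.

Answer: REJECT

Steps:
initial (ε-close {0}): {0,1,2,4,6,8,10,11,12}
'b' @ 1: {1,3,4,5,6,7,8,13,14}  [accepting]
'b' @ 2: {1,3,4,5,6,7,8}  [accepting]
'c' @ 3: {}  — dead — no transitions
final: {}; accept 1 not in set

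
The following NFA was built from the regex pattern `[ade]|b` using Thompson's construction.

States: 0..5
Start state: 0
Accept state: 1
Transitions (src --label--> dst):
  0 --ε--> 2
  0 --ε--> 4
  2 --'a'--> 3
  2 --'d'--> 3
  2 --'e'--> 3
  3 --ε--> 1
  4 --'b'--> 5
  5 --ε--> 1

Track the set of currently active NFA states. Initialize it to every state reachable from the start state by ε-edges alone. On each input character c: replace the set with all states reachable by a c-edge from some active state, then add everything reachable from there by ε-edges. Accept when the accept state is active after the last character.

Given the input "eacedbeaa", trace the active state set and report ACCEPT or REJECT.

start: ε-closure({0}) = {0,2,4}
'e' @ 1: {1,3}  (accept∈set)
'a' @ 2: {}  — no active states
rest 'cedbeaa' ignored (set empty)
after full input: {}  (accept=1 not in)

Answer: REJECT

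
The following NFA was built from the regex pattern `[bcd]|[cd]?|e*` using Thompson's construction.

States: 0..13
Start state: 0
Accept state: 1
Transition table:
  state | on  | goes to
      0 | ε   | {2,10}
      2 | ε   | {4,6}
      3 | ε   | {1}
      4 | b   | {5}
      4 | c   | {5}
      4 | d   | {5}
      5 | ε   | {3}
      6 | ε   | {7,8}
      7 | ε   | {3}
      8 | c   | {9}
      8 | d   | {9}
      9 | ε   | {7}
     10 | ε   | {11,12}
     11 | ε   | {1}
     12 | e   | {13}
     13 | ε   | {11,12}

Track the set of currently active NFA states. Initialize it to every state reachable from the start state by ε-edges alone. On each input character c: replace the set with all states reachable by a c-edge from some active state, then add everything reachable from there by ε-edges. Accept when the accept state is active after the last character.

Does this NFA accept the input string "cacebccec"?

Answer: REJECT

Derivation:
start: ε-closure({0}) = {0,1,2,3,4,6,7,8,10,11,12}
'c' @ 1: {1,3,5,7,9}  (accept∈set)
'a' @ 2: {}  — no active states
rest 'cebccec' ignored (set empty)
end set {} — state 1 not in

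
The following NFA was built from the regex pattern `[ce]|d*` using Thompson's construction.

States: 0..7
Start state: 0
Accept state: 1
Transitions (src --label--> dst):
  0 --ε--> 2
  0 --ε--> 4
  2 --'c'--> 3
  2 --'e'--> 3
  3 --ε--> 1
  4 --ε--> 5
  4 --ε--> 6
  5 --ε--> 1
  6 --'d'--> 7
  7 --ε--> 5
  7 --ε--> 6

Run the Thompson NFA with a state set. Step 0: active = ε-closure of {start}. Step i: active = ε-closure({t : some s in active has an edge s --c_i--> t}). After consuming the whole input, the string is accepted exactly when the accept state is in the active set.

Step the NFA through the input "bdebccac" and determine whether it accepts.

Answer: REJECT

Derivation:
initial (ε-close {0}): {0,1,2,4,5,6}
'b' @ 1: {}  — dead — no transitions
rest 'debccac' ignored (set empty)
end set {} — state 1 not in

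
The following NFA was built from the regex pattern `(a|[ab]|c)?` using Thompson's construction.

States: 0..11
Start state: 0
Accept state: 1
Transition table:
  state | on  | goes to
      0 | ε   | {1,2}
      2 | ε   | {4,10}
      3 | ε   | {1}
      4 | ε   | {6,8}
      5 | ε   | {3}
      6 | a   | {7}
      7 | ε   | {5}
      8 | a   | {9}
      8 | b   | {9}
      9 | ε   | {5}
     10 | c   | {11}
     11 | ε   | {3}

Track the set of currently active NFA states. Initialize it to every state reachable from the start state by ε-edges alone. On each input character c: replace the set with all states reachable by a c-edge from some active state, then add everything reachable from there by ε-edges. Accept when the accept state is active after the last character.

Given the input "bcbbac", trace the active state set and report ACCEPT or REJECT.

Answer: REJECT

Steps:
initial (ε-close {0}): {0,1,2,4,6,8,10}
'b' @ 1: {1,3,5,9}  ✓accept
'c' @ 2: {}  — no active states
rest 'bbac' ignored (set empty)
final: {}; accept 1 not in set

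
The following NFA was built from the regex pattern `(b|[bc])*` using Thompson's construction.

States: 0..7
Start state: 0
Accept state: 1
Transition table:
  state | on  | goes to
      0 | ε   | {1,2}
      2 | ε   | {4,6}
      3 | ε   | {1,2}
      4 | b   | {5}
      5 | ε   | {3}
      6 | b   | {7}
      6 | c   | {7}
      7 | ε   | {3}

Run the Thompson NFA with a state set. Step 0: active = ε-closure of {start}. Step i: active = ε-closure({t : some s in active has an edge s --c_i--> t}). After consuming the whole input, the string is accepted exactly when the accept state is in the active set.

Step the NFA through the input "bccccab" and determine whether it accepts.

initial (ε-close {0}): {0,1,2,4,6}
'b' @ 1: {1,2,3,4,5,6,7}  [accepting]
'c' @ 2: {1,2,3,4,6,7}  [accepting]
'c' @ 3: {1,2,3,4,6,7}  [accepting]
'c' @ 4: {1,2,3,4,6,7}  [accepting]
'c' @ 5: {1,2,3,4,6,7}  [accepting]
'a' @ 6: {}  — dead — no transitions
rest 'b' ignored (set empty)
after full input: {}  (accept=1 not in)

Answer: REJECT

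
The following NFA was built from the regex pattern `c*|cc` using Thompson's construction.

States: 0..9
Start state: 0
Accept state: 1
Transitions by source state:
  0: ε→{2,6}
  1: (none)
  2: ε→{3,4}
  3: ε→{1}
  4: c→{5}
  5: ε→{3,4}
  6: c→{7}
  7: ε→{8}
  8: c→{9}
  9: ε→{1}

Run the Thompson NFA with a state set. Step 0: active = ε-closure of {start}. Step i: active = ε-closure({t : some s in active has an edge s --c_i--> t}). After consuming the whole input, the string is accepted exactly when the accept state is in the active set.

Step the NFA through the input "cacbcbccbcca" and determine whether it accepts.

Answer: REJECT

Trace:
initial (ε-close {0}): {0,1,2,3,4,6}
'c' @ 1: {1,3,4,5,7,8}  ✓accept
'a' @ 2: {}  — no active states
rest 'cbcbccbcca' ignored (set empty)
final: {}; accept 1 not in set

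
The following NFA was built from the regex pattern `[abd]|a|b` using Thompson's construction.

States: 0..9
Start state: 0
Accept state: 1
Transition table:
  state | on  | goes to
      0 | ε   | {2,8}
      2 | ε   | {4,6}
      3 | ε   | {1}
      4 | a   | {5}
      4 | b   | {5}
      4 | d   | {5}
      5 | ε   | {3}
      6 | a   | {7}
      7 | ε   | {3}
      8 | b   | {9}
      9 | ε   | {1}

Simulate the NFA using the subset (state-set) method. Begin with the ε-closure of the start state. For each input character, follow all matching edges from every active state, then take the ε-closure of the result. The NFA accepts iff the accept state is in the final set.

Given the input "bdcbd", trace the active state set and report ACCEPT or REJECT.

Answer: REJECT

Derivation:
start: ε-closure({0}) = {0,2,4,6,8}
'b' @ 1: {1,3,5,9}  ✓accept
'd' @ 2: {}  — dead — no transitions
rest 'cbd' ignored (set empty)
after full input: {}  (accept=1 not in)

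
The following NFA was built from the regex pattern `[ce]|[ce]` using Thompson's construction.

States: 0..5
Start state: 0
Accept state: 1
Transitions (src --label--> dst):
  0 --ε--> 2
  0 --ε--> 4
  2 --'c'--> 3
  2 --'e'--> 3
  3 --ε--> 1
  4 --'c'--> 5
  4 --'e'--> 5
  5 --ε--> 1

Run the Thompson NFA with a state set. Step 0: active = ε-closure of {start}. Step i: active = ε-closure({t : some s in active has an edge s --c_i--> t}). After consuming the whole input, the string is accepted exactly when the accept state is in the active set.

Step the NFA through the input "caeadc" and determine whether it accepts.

Answer: REJECT

Steps:
start: ε-closure({0}) = {0,2,4}
'c' @ 1: {1,3,5}  (accept∈set)
'a' @ 2: {}  — state set empty
rest 'eadc' ignored (set empty)
after full input: {}  (accept=1 not in)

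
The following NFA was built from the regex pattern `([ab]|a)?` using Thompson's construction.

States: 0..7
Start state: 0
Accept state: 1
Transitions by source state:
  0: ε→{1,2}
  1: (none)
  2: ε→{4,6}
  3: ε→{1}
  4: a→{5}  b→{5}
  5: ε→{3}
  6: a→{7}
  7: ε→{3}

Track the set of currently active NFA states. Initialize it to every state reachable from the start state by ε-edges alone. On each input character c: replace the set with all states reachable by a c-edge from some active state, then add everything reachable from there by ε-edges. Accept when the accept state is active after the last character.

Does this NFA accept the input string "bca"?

S₀ = ε-closure({0}) = {0,1,2,4,6}
'b' @ 1: {1,3,5}  [accepting]
'c' @ 2: {}  — no active states
rest 'a' ignored (set empty)
end set {} — state 1 not in

Answer: REJECT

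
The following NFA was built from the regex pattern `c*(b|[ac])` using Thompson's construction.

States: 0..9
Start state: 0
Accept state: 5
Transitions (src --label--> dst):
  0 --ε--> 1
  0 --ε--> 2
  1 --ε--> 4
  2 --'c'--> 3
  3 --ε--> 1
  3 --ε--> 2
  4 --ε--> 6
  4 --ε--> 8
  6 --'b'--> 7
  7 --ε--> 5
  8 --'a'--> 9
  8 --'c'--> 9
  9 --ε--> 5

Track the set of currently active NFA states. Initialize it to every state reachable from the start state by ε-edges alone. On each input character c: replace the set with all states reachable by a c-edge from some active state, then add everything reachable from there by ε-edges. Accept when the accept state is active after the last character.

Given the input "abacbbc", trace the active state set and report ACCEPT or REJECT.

S₀ = ε-closure({0}) = {0,1,2,4,6,8}
'a' @ 1: {5,9}  ✓accept
'b' @ 2: {}  — dead — no transitions
rest 'acbbc' ignored (set empty)
final: {}; accept 5 not in set

Answer: REJECT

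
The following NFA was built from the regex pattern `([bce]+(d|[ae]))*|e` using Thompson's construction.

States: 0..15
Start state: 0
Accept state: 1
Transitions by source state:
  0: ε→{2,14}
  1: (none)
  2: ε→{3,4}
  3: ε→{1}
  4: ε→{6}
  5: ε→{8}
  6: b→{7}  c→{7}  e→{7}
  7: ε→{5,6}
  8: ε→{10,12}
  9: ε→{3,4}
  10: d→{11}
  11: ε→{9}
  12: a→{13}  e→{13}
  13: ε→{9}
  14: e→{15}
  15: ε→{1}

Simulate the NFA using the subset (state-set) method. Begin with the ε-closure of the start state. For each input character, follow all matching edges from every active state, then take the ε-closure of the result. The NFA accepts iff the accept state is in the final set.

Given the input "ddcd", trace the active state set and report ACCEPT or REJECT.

Answer: REJECT

Steps:
start: ε-closure({0}) = {0,1,2,3,4,6,14}
'd' @ 1: {}  — state set empty
rest 'dcd' ignored (set empty)
final: {}; accept 1 not in set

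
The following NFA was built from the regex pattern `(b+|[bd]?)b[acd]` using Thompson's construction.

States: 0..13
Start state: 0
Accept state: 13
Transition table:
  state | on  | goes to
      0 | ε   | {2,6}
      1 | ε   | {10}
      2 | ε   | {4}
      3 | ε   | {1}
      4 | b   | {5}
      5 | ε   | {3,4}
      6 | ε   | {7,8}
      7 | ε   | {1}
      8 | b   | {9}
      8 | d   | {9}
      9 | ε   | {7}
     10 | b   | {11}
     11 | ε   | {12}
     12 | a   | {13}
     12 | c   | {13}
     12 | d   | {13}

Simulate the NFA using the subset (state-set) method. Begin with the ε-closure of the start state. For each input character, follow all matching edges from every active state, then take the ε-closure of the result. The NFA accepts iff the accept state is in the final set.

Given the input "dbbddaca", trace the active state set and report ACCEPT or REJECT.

Answer: REJECT

Trace:
S₀ = ε-closure({0}) = {0,1,2,4,6,7,8,10}
'd' @ 1: {1,7,9,10}
'b' @ 2: {11,12}
'b' @ 3: {}  — state set empty
rest 'ddaca' ignored (set empty)
final: {}; accept 13 not in set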